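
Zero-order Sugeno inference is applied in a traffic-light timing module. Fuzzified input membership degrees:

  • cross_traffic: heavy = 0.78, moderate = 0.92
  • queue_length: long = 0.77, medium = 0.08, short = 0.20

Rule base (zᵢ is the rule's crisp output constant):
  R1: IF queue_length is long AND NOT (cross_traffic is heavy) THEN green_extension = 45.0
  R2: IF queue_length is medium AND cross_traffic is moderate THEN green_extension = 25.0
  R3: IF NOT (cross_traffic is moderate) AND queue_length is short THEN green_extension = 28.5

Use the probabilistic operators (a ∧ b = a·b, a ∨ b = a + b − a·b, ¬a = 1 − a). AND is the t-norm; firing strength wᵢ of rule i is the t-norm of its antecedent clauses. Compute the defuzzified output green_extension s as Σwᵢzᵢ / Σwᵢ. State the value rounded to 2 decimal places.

R1 (z=45.0): long=0.77, ¬heavy=1−0.78=0.22; AND[a·b] → w = 0.1694
R2 (z=25.0): medium=0.08, moderate=0.92; AND[a·b] → w = 0.0736
R3 (z=28.5): ¬moderate=1−0.92=0.08, short=0.20; AND[a·b] → w = 0.0160
Weighted average = (0.1694·45.0 + 0.0736·25.0 + 0.0160·28.5) / (0.1694 + 0.0736 + 0.0160)
  = 9.9190 / 0.2590 = 38.30

38.30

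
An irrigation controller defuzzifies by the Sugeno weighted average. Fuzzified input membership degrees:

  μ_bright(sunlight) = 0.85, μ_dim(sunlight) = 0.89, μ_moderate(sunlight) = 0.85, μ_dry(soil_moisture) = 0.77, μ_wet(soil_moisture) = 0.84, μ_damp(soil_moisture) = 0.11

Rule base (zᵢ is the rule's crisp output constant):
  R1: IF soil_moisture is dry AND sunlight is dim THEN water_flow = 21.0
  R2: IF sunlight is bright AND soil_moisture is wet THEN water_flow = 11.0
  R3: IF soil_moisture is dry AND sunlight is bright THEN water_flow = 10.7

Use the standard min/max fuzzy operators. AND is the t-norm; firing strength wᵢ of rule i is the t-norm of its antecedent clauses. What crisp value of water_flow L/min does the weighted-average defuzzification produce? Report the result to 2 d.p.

R1 (z=21.0): dry=0.77, dim=0.89; AND[min(a, b)] → w = 0.77
R2 (z=11.0): bright=0.85, wet=0.84; AND[min(a, b)] → w = 0.84
R3 (z=10.7): dry=0.77, bright=0.85; AND[min(a, b)] → w = 0.77
Weighted average = (0.77·21.0 + 0.84·11.0 + 0.77·10.7) / (0.77 + 0.84 + 0.77)
  = 33.6490 / 2.3800 = 14.14

14.14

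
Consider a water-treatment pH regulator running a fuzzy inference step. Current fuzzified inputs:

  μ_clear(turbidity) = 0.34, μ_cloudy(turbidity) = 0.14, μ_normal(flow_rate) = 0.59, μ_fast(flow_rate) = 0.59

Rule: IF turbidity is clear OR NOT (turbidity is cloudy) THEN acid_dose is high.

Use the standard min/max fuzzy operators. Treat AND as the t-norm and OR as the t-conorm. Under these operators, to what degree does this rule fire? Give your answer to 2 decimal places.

0.86

firing strength: clear=0.34, ¬cloudy=1−0.14=0.86; OR[max(a, b)] → w = 0.86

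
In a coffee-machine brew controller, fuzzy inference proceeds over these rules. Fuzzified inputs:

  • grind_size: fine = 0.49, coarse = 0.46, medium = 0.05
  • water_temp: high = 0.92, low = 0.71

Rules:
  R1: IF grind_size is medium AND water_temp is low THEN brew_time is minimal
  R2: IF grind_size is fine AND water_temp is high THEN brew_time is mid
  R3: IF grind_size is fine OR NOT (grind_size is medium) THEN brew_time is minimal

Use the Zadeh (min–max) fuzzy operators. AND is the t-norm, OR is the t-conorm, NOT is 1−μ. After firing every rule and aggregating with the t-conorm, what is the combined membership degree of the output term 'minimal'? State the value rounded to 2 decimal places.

R1: medium=0.05, low=0.71; AND[min(a, b)] → w = 0.05
R2: fine=0.49, high=0.92; AND[min(a, b)] → w = 0.49
R3: fine=0.49, ¬medium=1−0.05=0.95; OR[max(a, b)] → w = 0.95
Rules with consequent 'minimal': {R1, R3} → strengths 0.05, 0.95
Aggregate via t-conorm [max(a, b)]: 0.95

0.95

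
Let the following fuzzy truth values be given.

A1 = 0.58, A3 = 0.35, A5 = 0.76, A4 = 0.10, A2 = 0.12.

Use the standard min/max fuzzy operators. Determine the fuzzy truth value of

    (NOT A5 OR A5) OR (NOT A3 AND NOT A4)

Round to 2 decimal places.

NOT A5 = 1 − 0.76 = 0.24
NOT A5 OR A5 = max(a, b) on (0.24, 0.76) = 0.76
NOT A3 = 1 − 0.35 = 0.65
NOT A4 = 1 − 0.10 = 0.90
NOT A3 AND NOT A4 = min(a, b) on (0.65, 0.90) = 0.65
(NOT A5 OR A5) OR (NOT A3 AND NOT A4) = max(a, b) on (0.76, 0.65) = 0.76

0.76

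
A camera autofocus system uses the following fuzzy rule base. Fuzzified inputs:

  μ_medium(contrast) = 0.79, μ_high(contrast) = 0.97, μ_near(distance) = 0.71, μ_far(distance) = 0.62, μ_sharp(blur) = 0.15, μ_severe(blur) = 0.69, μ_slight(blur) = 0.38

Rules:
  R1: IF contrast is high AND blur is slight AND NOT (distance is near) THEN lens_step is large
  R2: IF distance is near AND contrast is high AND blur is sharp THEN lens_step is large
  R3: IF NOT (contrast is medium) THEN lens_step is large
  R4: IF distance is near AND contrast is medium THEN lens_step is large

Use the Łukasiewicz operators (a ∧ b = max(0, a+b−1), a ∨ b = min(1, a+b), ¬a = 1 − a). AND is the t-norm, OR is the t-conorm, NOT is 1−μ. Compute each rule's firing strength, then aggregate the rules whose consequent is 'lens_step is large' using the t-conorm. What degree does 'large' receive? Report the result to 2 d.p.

R1: high=0.97, slight=0.38, ¬near=1−0.71=0.29; AND[max(0, a+b−1)] → w = 0.00
R2: near=0.71, high=0.97, sharp=0.15; AND[max(0, a+b−1)] → w = 0.00
R3: ¬medium=1−0.79=0.21 → w = 0.21
R4: near=0.71, medium=0.79; AND[max(0, a+b−1)] → w = 0.50
Rules with consequent 'large': {R1, R2, R3, R4} → strengths 0.00, 0.00, 0.21, 0.50
Aggregate via t-conorm [min(1, a+b)]: 0.71

0.71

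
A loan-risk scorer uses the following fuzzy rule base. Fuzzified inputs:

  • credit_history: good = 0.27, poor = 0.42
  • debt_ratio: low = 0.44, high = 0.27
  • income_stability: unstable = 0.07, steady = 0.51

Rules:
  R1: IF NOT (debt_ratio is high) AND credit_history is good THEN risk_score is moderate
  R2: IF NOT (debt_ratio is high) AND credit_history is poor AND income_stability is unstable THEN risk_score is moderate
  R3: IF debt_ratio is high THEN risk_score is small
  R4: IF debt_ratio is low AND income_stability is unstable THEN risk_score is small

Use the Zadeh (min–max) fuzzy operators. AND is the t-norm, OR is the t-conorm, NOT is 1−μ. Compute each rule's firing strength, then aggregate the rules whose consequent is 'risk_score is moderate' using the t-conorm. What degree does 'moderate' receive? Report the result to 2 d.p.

0.27

R1: ¬high=1−0.27=0.73, good=0.27; AND[min(a, b)] → w = 0.27
R2: ¬high=1−0.27=0.73, poor=0.42, unstable=0.07; AND[min(a, b)] → w = 0.07
R3: high=0.27 → w = 0.27
R4: low=0.44, unstable=0.07; AND[min(a, b)] → w = 0.07
Rules with consequent 'moderate': {R1, R2} → strengths 0.27, 0.07
Aggregate via t-conorm [max(a, b)]: 0.27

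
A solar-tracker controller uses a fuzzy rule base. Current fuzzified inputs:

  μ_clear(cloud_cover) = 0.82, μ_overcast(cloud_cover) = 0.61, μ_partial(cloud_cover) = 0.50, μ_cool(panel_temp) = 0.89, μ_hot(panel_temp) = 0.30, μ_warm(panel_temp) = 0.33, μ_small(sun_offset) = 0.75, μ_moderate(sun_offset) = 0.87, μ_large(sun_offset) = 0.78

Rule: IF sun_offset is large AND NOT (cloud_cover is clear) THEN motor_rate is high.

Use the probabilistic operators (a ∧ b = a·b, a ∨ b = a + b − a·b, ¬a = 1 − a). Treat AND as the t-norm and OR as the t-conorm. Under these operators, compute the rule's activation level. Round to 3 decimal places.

firing strength: large=0.78, ¬clear=1−0.82=0.18; AND[a·b] → w = 0.1404

0.140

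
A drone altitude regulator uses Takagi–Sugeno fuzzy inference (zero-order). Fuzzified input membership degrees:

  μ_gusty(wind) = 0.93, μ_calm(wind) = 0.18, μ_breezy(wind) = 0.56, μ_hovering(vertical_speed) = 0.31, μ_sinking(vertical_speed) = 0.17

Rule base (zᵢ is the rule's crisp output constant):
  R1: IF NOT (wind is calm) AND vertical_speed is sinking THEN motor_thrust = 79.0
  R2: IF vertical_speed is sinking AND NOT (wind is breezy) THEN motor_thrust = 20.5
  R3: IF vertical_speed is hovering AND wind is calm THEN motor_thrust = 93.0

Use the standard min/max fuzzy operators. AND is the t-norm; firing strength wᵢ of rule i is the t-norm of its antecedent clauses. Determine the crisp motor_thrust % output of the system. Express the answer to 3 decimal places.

64.721

R1 (z=79.0): ¬calm=1−0.18=0.82, sinking=0.17; AND[min(a, b)] → w = 0.17
R2 (z=20.5): sinking=0.17, ¬breezy=1−0.56=0.44; AND[min(a, b)] → w = 0.17
R3 (z=93.0): hovering=0.31, calm=0.18; AND[min(a, b)] → w = 0.18
Weighted average = (0.17·79.0 + 0.17·20.5 + 0.18·93.0) / (0.17 + 0.17 + 0.18)
  = 33.6550 / 0.5200 = 64.721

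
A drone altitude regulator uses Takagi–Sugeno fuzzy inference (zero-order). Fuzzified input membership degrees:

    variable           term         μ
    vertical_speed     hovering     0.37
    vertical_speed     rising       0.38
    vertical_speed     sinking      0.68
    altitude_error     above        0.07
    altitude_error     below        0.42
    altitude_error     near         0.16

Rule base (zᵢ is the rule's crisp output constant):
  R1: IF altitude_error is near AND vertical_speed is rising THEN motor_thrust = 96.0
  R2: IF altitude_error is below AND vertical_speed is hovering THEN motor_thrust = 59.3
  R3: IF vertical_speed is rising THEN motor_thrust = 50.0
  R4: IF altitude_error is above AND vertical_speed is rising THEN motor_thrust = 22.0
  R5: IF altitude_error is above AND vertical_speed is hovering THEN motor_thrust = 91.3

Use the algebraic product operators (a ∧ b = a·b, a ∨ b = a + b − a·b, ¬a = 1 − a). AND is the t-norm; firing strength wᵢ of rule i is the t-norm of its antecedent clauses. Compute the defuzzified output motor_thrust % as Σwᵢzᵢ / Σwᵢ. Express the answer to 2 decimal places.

57.04

R1 (z=96.0): near=0.16, rising=0.38; AND[a·b] → w = 0.0608
R2 (z=59.3): below=0.42, hovering=0.37; AND[a·b] → w = 0.1554
R3 (z=50.0): rising=0.38 → w = 0.3800
R4 (z=22.0): above=0.07, rising=0.38; AND[a·b] → w = 0.0266
R5 (z=91.3): above=0.07, hovering=0.37; AND[a·b] → w = 0.0259
Weighted average = (0.0608·96.0 + 0.1554·59.3 + 0.3800·50.0 + 0.0266·22.0 + 0.0259·91.3) / (0.0608 + 0.1554 + 0.3800 + 0.0266 + 0.0259)
  = 37.0019 / 0.6487 = 57.04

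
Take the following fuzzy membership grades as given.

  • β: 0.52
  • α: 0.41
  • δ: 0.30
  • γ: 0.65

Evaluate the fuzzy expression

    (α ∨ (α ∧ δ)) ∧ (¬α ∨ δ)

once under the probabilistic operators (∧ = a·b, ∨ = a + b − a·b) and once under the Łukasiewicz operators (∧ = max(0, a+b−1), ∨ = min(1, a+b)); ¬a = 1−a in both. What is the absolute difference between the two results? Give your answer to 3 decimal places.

Under probabilistic:
  α ∧ δ = a·b on (0.4100, 0.3000) = 0.1230
  α ∨ (α ∧ δ) = a + b − a·b on (0.4100, 0.1230) = 0.4826
  ¬α = 1 − 0.4100 = 0.5900
  ¬α ∨ δ = a + b − a·b on (0.5900, 0.3000) = 0.7130
  (α ∨ (α ∧ δ)) ∧ (¬α ∨ δ) = a·b on (0.4826, 0.7130) = 0.3441
  → value = 0.3441
Under Łukasiewicz:
  α ∧ δ = max(0, a+b−1) on (0.41, 0.30) = 0.00
  α ∨ (α ∧ δ) = min(1, a+b) on (0.41, 0.00) = 0.41
  ¬α = 1 − 0.41 = 0.59
  ¬α ∨ δ = min(1, a+b) on (0.59, 0.30) = 0.89
  (α ∨ (α ∧ δ)) ∧ (¬α ∨ δ) = max(0, a+b−1) on (0.41, 0.89) = 0.30
  → value = 0.3000
|0.3441 − 0.3000| = 0.044

0.044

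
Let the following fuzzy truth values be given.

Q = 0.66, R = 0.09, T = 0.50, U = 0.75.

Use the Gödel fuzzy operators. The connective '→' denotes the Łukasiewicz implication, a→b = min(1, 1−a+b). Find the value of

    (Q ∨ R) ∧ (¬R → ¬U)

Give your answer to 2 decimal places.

0.34

Q ∨ R = max(a, b) on (0.66, 0.09) = 0.66
¬R = 1 − 0.09 = 0.91
¬U = 1 − 0.75 = 0.25
¬R → ¬U  [Łukasiewicz: min(1, 1−a+b)] with a=0.91, b=0.25 → 0.34
(Q ∨ R) ∧ (¬R → ¬U) = min(a, b) on (0.66, 0.34) = 0.34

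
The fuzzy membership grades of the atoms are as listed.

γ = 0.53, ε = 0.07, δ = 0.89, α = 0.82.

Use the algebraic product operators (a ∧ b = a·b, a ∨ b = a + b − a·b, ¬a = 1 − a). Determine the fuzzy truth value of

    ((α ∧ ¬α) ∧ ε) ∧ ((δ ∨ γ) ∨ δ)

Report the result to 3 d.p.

¬α = 1 − 0.8200 = 0.1800
α ∧ ¬α = a·b on (0.8200, 0.1800) = 0.1476
(α ∧ ¬α) ∧ ε = a·b on (0.1476, 0.0700) = 0.0103
δ ∨ γ = a + b − a·b on (0.8900, 0.5300) = 0.9483
(δ ∨ γ) ∨ δ = a + b − a·b on (0.9483, 0.8900) = 0.9943
((α ∧ ¬α) ∧ ε) ∧ ((δ ∨ γ) ∨ δ) = a·b on (0.0103, 0.9943) = 0.0103

0.010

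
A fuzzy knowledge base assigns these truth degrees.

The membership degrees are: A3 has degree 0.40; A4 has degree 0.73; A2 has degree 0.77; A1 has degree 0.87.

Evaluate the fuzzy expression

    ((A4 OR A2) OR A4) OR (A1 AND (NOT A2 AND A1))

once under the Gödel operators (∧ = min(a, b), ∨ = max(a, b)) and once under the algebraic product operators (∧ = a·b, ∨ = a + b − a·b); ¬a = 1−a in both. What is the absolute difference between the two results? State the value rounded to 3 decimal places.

Under Gödel:
  A4 OR A2 = max(a, b) on (0.73, 0.77) = 0.77
  (A4 OR A2) OR A4 = max(a, b) on (0.77, 0.73) = 0.77
  NOT A2 = 1 − 0.77 = 0.23
  NOT A2 AND A1 = min(a, b) on (0.23, 0.87) = 0.23
  A1 AND (NOT A2 AND A1) = min(a, b) on (0.87, 0.23) = 0.23
  ((A4 OR A2) OR A4) OR (A1 AND (NOT A2 AND A1)) = max(a, b) on (0.77, 0.23) = 0.77
  → value = 0.7700
Under algebraic product:
  A4 OR A2 = a + b − a·b on (0.7300, 0.7700) = 0.9379
  (A4 OR A2) OR A4 = a + b − a·b on (0.9379, 0.7300) = 0.9832
  NOT A2 = 1 − 0.7700 = 0.2300
  NOT A2 AND A1 = a·b on (0.2300, 0.8700) = 0.2001
  A1 AND (NOT A2 AND A1) = a·b on (0.8700, 0.2001) = 0.1741
  ((A4 OR A2) OR A4) OR (A1 AND (NOT A2 AND A1)) = a + b − a·b on (0.9832, 0.1741) = 0.9862
  → value = 0.9862
|0.7700 − 0.9862| = 0.216

0.216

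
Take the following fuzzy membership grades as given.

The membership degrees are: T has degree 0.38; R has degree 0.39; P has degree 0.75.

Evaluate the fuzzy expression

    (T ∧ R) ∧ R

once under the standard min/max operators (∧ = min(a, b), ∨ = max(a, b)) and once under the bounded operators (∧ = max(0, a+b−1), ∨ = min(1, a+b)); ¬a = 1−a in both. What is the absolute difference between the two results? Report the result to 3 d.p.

0.380

Under standard min/max:
  T ∧ R = min(a, b) on (0.38, 0.39) = 0.38
  (T ∧ R) ∧ R = min(a, b) on (0.38, 0.39) = 0.38
  → value = 0.3800
Under bounded:
  T ∧ R = max(0, a+b−1) on (0.38, 0.39) = 0.00
  (T ∧ R) ∧ R = max(0, a+b−1) on (0.00, 0.39) = 0.00
  → value = 0.0000
|0.3800 − 0.0000| = 0.380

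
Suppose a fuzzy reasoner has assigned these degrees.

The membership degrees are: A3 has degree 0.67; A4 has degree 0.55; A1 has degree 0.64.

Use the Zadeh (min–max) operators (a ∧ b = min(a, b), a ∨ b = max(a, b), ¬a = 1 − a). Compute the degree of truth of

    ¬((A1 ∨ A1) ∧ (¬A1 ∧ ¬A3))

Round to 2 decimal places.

A1 ∨ A1 = max(a, b) on (0.64, 0.64) = 0.64
¬A1 = 1 − 0.64 = 0.36
¬A3 = 1 − 0.67 = 0.33
¬A1 ∧ ¬A3 = min(a, b) on (0.36, 0.33) = 0.33
(A1 ∨ A1) ∧ (¬A1 ∧ ¬A3) = min(a, b) on (0.64, 0.33) = 0.33
¬((A1 ∨ A1) ∧ (¬A1 ∧ ¬A3)) = 1 − 0.33 = 0.67

0.67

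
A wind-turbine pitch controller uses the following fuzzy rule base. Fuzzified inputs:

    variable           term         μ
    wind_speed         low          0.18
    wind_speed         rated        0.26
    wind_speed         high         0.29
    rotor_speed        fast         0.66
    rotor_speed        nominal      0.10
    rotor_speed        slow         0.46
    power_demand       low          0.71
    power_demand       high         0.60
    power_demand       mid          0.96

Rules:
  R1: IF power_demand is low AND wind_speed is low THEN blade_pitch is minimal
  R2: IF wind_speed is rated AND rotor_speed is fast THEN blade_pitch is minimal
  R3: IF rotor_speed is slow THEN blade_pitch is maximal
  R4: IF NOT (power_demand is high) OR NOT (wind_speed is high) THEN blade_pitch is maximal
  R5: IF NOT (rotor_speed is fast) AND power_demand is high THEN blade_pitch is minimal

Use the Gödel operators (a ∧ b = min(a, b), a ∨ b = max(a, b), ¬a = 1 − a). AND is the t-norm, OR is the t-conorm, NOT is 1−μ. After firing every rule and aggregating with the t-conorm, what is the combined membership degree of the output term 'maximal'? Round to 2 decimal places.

R1: low=0.71, low=0.18; AND[min(a, b)] → w = 0.18
R2: rated=0.26, fast=0.66; AND[min(a, b)] → w = 0.26
R3: slow=0.46 → w = 0.46
R4: ¬high=1−0.60=0.40, ¬high=1−0.29=0.71; OR[max(a, b)] → w = 0.71
R5: ¬fast=1−0.66=0.34, high=0.60; AND[min(a, b)] → w = 0.34
Rules with consequent 'maximal': {R3, R4} → strengths 0.46, 0.71
Aggregate via t-conorm [max(a, b)]: 0.71

0.71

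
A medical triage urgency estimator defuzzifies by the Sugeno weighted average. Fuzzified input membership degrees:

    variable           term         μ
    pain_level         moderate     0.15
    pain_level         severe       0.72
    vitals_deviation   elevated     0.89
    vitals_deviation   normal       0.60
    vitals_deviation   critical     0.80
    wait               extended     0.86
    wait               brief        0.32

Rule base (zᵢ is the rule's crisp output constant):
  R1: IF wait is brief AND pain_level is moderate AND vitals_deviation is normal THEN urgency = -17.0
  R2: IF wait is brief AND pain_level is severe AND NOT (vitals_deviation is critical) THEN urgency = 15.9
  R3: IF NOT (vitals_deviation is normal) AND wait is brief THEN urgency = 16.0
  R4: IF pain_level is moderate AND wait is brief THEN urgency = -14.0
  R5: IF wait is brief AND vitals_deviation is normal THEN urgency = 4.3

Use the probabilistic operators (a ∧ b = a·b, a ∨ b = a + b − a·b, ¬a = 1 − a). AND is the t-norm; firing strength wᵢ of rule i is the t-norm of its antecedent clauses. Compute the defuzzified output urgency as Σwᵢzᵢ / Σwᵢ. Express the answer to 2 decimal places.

5.52

R1 (z=-17.0): brief=0.32, moderate=0.15, normal=0.60; AND[a·b] → w = 0.0288
R2 (z=15.9): brief=0.32, severe=0.72, ¬critical=1−0.80=0.20; AND[a·b] → w = 0.0461
R3 (z=16.0): ¬normal=1−0.60=0.40, brief=0.32; AND[a·b] → w = 0.1280
R4 (z=-14.0): moderate=0.15, brief=0.32; AND[a·b] → w = 0.0480
R5 (z=4.3): brief=0.32, normal=0.60; AND[a·b] → w = 0.1920
Weighted average = (0.0288·-17.0 + 0.0461·15.9 + 0.1280·16.0 + 0.0480·-14.0 + 0.1920·4.3) / (0.0288 + 0.0461 + 0.1280 + 0.0480 + 0.1920)
  = 2.4447 / 0.4429 = 5.52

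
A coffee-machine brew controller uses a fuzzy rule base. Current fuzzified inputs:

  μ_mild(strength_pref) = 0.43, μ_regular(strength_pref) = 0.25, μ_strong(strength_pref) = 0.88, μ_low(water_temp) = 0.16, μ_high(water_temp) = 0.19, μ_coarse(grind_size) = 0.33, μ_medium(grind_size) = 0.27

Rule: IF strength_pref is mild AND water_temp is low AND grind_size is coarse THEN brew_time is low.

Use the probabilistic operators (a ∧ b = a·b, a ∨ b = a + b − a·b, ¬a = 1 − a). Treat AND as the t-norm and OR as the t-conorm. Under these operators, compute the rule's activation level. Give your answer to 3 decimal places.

firing strength: mild=0.43, low=0.16, coarse=0.33; AND[a·b] → w = 0.0227

0.023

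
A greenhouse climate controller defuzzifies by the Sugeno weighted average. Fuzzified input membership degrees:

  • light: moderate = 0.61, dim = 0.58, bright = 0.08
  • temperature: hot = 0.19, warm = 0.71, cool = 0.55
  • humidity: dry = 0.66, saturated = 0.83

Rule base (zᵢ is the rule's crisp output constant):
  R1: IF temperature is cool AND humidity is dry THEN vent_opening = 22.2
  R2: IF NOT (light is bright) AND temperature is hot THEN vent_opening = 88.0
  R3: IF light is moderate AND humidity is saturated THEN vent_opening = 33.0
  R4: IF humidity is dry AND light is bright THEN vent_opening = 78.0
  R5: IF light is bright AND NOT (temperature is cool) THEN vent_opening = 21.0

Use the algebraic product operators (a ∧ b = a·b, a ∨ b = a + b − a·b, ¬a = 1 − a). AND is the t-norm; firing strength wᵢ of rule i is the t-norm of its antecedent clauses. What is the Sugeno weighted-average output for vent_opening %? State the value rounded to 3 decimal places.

39.742

R1 (z=22.2): cool=0.55, dry=0.66; AND[a·b] → w = 0.3630
R2 (z=88.0): ¬bright=1−0.08=0.92, hot=0.19; AND[a·b] → w = 0.1748
R3 (z=33.0): moderate=0.61, saturated=0.83; AND[a·b] → w = 0.5063
R4 (z=78.0): dry=0.66, bright=0.08; AND[a·b] → w = 0.0528
R5 (z=21.0): bright=0.08, ¬cool=1−0.55=0.45; AND[a·b] → w = 0.0360
Weighted average = (0.3630·22.2 + 0.1748·88.0 + 0.5063·33.0 + 0.0528·78.0 + 0.0360·21.0) / (0.3630 + 0.1748 + 0.5063 + 0.0528 + 0.0360)
  = 45.0233 / 1.1329 = 39.742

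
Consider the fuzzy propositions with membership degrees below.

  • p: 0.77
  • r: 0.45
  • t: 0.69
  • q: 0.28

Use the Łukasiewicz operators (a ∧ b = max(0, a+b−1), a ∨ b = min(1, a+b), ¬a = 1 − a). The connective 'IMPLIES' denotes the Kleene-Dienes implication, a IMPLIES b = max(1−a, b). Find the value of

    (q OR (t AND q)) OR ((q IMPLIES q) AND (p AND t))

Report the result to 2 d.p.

0.46

t AND q = max(0, a+b−1) on (0.69, 0.28) = 0.00
q OR (t AND q) = min(1, a+b) on (0.28, 0.00) = 0.28
q IMPLIES q  [Kleene-Dienes: max(1−a, b)] with a=0.28, b=0.28 → 0.72
p AND t = max(0, a+b−1) on (0.77, 0.69) = 0.46
(q IMPLIES q) AND (p AND t) = max(0, a+b−1) on (0.72, 0.46) = 0.18
(q OR (t AND q)) OR ((q IMPLIES q) AND (p AND t)) = min(1, a+b) on (0.28, 0.18) = 0.46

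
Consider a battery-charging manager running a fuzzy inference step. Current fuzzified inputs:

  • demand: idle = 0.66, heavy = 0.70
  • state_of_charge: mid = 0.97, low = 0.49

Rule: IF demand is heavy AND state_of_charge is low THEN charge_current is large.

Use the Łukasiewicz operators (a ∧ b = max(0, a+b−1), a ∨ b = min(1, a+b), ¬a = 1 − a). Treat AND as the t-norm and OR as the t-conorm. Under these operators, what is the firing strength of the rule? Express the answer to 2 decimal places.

firing strength: heavy=0.70, low=0.49; AND[max(0, a+b−1)] → w = 0.19

0.19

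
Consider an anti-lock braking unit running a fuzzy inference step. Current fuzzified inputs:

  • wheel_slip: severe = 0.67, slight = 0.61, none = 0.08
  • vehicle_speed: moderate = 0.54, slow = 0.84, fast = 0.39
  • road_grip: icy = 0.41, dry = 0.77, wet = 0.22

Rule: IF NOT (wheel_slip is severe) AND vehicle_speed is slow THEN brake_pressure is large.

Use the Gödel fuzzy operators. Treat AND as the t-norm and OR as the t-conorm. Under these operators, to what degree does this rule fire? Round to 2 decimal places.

firing strength: ¬severe=1−0.67=0.33, slow=0.84; AND[min(a, b)] → w = 0.33

0.33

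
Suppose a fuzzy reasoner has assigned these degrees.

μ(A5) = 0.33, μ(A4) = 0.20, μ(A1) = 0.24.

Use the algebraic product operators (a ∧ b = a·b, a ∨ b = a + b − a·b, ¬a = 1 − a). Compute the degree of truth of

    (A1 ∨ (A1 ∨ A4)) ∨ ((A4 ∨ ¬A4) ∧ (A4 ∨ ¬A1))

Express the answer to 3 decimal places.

A1 ∨ A4 = a + b − a·b on (0.2400, 0.2000) = 0.3920
A1 ∨ (A1 ∨ A4) = a + b − a·b on (0.2400, 0.3920) = 0.5379
¬A4 = 1 − 0.2000 = 0.8000
A4 ∨ ¬A4 = a + b − a·b on (0.2000, 0.8000) = 0.8400
¬A1 = 1 − 0.2400 = 0.7600
A4 ∨ ¬A1 = a + b − a·b on (0.2000, 0.7600) = 0.8080
(A4 ∨ ¬A4) ∧ (A4 ∨ ¬A1) = a·b on (0.8400, 0.8080) = 0.6787
(A1 ∨ (A1 ∨ A4)) ∨ ((A4 ∨ ¬A4) ∧ (A4 ∨ ¬A1)) = a + b − a·b on (0.5379, 0.6787) = 0.8515

0.852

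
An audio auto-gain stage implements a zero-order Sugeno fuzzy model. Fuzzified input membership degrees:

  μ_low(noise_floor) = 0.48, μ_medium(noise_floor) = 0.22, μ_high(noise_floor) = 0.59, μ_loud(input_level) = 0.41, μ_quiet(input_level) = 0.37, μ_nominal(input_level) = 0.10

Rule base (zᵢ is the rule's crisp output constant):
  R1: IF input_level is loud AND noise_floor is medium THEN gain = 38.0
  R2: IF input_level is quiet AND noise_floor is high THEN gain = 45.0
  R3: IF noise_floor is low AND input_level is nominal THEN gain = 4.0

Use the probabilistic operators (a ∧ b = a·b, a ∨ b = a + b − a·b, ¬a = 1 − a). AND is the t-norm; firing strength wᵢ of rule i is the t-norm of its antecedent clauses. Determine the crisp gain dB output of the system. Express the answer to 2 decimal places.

37.71

R1 (z=38.0): loud=0.41, medium=0.22; AND[a·b] → w = 0.0902
R2 (z=45.0): quiet=0.37, high=0.59; AND[a·b] → w = 0.2183
R3 (z=4.0): low=0.48, nominal=0.10; AND[a·b] → w = 0.0480
Weighted average = (0.0902·38.0 + 0.2183·45.0 + 0.0480·4.0) / (0.0902 + 0.2183 + 0.0480)
  = 13.4431 / 0.3565 = 37.71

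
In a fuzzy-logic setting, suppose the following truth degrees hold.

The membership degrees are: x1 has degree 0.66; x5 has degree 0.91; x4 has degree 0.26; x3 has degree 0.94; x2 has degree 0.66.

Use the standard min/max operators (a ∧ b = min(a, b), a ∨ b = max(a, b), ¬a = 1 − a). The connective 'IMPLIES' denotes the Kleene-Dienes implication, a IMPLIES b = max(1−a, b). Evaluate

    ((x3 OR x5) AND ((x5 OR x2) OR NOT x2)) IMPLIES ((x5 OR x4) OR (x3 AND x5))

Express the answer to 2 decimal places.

x3 OR x5 = max(a, b) on (0.94, 0.91) = 0.94
x5 OR x2 = max(a, b) on (0.91, 0.66) = 0.91
NOT x2 = 1 − 0.66 = 0.34
(x5 OR x2) OR NOT x2 = max(a, b) on (0.91, 0.34) = 0.91
(x3 OR x5) AND ((x5 OR x2) OR NOT x2) = min(a, b) on (0.94, 0.91) = 0.91
x5 OR x4 = max(a, b) on (0.91, 0.26) = 0.91
x3 AND x5 = min(a, b) on (0.94, 0.91) = 0.91
(x5 OR x4) OR (x3 AND x5) = max(a, b) on (0.91, 0.91) = 0.91
((x3 OR x5) AND ((x5 OR x2) OR NOT x2)) IMPLIES ((x5 OR x4) OR (x3 AND x5))  [Kleene-Dienes: max(1−a, b)] with a=0.91, b=0.91 → 0.91

0.91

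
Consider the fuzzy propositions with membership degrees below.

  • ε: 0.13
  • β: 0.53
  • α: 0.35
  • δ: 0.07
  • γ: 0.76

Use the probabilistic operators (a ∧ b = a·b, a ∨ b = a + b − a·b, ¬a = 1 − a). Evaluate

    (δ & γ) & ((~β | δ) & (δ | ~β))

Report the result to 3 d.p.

0.014

δ & γ = a·b on (0.0700, 0.7600) = 0.0532
~β = 1 − 0.5300 = 0.4700
~β | δ = a + b − a·b on (0.4700, 0.0700) = 0.5071
~β = 1 − 0.5300 = 0.4700
δ | ~β = a + b − a·b on (0.0700, 0.4700) = 0.5071
(~β | δ) & (δ | ~β) = a·b on (0.5071, 0.5071) = 0.2572
(δ & γ) & ((~β | δ) & (δ | ~β)) = a·b on (0.0532, 0.2572) = 0.0137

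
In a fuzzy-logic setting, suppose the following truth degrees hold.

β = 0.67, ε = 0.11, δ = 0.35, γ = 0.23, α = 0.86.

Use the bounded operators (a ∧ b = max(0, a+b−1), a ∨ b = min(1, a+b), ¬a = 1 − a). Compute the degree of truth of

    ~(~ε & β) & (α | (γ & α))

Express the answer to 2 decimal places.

0.39

~ε = 1 − 0.11 = 0.89
~ε & β = max(0, a+b−1) on (0.89, 0.67) = 0.56
~(~ε & β) = 1 − 0.56 = 0.44
γ & α = max(0, a+b−1) on (0.23, 0.86) = 0.09
α | (γ & α) = min(1, a+b) on (0.86, 0.09) = 0.95
~(~ε & β) & (α | (γ & α)) = max(0, a+b−1) on (0.44, 0.95) = 0.39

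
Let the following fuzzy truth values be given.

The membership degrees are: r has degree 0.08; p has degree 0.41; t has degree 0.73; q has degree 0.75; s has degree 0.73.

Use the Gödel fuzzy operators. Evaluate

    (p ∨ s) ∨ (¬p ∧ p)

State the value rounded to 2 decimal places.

0.73

p ∨ s = max(a, b) on (0.41, 0.73) = 0.73
¬p = 1 − 0.41 = 0.59
¬p ∧ p = min(a, b) on (0.59, 0.41) = 0.41
(p ∨ s) ∨ (¬p ∧ p) = max(a, b) on (0.73, 0.41) = 0.73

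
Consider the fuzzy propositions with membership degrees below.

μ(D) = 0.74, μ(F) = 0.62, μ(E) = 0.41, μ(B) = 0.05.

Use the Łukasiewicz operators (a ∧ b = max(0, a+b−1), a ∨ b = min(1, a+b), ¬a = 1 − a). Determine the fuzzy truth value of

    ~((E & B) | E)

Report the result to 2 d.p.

E & B = max(0, a+b−1) on (0.41, 0.05) = 0.00
(E & B) | E = min(1, a+b) on (0.00, 0.41) = 0.41
~((E & B) | E) = 1 − 0.41 = 0.59

0.59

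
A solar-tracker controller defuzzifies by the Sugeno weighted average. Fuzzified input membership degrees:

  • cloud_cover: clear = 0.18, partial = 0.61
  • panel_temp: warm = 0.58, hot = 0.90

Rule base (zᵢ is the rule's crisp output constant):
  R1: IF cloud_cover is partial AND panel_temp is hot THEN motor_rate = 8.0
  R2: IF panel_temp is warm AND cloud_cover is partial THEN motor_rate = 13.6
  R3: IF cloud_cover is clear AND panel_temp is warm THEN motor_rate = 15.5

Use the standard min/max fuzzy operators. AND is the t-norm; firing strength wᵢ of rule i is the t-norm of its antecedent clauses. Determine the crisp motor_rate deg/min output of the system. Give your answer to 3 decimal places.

11.356

R1 (z=8.0): partial=0.61, hot=0.90; AND[min(a, b)] → w = 0.61
R2 (z=13.6): warm=0.58, partial=0.61; AND[min(a, b)] → w = 0.58
R3 (z=15.5): clear=0.18, warm=0.58; AND[min(a, b)] → w = 0.18
Weighted average = (0.61·8.0 + 0.58·13.6 + 0.18·15.5) / (0.61 + 0.58 + 0.18)
  = 15.5580 / 1.3700 = 11.356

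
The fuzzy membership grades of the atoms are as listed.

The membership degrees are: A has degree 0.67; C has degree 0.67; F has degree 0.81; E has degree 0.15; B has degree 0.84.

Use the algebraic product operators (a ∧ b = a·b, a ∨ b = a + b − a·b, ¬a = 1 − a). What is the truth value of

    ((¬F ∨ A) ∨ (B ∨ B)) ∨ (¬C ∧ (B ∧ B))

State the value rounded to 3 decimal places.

¬F = 1 − 0.8100 = 0.1900
¬F ∨ A = a + b − a·b on (0.1900, 0.6700) = 0.7327
B ∨ B = a + b − a·b on (0.8400, 0.8400) = 0.9744
(¬F ∨ A) ∨ (B ∨ B) = a + b − a·b on (0.7327, 0.9744) = 0.9932
¬C = 1 − 0.6700 = 0.3300
B ∧ B = a·b on (0.8400, 0.8400) = 0.7056
¬C ∧ (B ∧ B) = a·b on (0.3300, 0.7056) = 0.2328
((¬F ∨ A) ∨ (B ∨ B)) ∨ (¬C ∧ (B ∧ B)) = a + b − a·b on (0.9932, 0.2328) = 0.9948

0.995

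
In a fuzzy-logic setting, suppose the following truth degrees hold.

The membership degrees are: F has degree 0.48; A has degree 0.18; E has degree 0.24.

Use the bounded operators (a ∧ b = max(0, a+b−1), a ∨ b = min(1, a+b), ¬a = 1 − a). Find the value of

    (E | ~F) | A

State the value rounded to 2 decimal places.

0.94

~F = 1 − 0.48 = 0.52
E | ~F = min(1, a+b) on (0.24, 0.52) = 0.76
(E | ~F) | A = min(1, a+b) on (0.76, 0.18) = 0.94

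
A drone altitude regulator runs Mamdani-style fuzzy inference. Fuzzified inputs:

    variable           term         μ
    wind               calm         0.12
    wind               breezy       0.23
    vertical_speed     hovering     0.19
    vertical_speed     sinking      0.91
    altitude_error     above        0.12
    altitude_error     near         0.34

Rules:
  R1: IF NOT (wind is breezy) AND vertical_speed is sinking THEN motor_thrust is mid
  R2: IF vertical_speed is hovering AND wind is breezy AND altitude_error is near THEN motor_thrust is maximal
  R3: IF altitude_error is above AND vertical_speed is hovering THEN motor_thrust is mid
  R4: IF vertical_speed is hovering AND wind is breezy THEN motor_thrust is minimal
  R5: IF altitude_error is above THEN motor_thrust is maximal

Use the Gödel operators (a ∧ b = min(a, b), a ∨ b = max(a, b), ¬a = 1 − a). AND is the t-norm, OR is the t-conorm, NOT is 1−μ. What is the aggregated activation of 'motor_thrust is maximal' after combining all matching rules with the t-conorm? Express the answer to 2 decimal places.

R1: ¬breezy=1−0.23=0.77, sinking=0.91; AND[min(a, b)] → w = 0.77
R2: hovering=0.19, breezy=0.23, near=0.34; AND[min(a, b)] → w = 0.19
R3: above=0.12, hovering=0.19; AND[min(a, b)] → w = 0.12
R4: hovering=0.19, breezy=0.23; AND[min(a, b)] → w = 0.19
R5: above=0.12 → w = 0.12
Rules with consequent 'maximal': {R2, R5} → strengths 0.19, 0.12
Aggregate via t-conorm [max(a, b)]: 0.19

0.19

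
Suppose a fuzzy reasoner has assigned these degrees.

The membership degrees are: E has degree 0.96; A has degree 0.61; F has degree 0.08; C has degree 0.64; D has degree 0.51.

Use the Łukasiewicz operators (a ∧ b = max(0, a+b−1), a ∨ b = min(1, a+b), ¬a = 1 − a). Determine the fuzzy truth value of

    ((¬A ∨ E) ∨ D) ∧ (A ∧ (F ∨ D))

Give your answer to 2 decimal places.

¬A = 1 − 0.61 = 0.39
¬A ∨ E = min(1, a+b) on (0.39, 0.96) = 1.00
(¬A ∨ E) ∨ D = min(1, a+b) on (1.00, 0.51) = 1.00
F ∨ D = min(1, a+b) on (0.08, 0.51) = 0.59
A ∧ (F ∨ D) = max(0, a+b−1) on (0.61, 0.59) = 0.20
((¬A ∨ E) ∨ D) ∧ (A ∧ (F ∨ D)) = max(0, a+b−1) on (1.00, 0.20) = 0.20

0.20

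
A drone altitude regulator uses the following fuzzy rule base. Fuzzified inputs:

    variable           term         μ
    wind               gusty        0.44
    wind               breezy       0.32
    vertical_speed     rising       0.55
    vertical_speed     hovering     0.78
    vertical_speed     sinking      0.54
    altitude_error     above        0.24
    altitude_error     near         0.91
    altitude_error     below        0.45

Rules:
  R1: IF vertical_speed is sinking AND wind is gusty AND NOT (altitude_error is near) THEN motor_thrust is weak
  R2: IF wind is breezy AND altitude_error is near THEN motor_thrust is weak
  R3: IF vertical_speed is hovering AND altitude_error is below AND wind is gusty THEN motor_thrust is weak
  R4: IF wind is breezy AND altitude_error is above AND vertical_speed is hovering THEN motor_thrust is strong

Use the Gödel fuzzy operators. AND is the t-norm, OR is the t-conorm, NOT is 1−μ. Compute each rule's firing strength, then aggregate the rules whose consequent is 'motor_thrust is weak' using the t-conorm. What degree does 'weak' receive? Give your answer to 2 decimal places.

R1: sinking=0.54, gusty=0.44, ¬near=1−0.91=0.09; AND[min(a, b)] → w = 0.09
R2: breezy=0.32, near=0.91; AND[min(a, b)] → w = 0.32
R3: hovering=0.78, below=0.45, gusty=0.44; AND[min(a, b)] → w = 0.44
R4: breezy=0.32, above=0.24, hovering=0.78; AND[min(a, b)] → w = 0.24
Rules with consequent 'weak': {R1, R2, R3} → strengths 0.09, 0.32, 0.44
Aggregate via t-conorm [max(a, b)]: 0.44

0.44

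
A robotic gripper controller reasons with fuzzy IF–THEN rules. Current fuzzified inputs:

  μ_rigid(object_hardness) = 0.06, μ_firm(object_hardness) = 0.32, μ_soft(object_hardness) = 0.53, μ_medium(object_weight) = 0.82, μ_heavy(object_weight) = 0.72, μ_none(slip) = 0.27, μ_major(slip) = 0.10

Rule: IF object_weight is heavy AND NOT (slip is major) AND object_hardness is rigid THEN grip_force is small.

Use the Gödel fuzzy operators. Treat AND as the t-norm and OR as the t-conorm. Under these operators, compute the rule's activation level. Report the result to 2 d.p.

0.06

firing strength: heavy=0.72, ¬major=1−0.10=0.90, rigid=0.06; AND[min(a, b)] → w = 0.06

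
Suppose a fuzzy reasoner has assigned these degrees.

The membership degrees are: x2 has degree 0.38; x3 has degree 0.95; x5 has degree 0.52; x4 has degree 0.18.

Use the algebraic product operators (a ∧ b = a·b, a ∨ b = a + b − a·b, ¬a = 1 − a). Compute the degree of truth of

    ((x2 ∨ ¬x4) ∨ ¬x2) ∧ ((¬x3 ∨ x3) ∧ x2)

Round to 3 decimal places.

¬x4 = 1 − 0.1800 = 0.8200
x2 ∨ ¬x4 = a + b − a·b on (0.3800, 0.8200) = 0.8884
¬x2 = 1 − 0.3800 = 0.6200
(x2 ∨ ¬x4) ∨ ¬x2 = a + b − a·b on (0.8884, 0.6200) = 0.9576
¬x3 = 1 − 0.9500 = 0.0500
¬x3 ∨ x3 = a + b − a·b on (0.0500, 0.9500) = 0.9525
(¬x3 ∨ x3) ∧ x2 = a·b on (0.9525, 0.3800) = 0.3619
((x2 ∨ ¬x4) ∨ ¬x2) ∧ ((¬x3 ∨ x3) ∧ x2) = a·b on (0.9576, 0.3619) = 0.3466

0.347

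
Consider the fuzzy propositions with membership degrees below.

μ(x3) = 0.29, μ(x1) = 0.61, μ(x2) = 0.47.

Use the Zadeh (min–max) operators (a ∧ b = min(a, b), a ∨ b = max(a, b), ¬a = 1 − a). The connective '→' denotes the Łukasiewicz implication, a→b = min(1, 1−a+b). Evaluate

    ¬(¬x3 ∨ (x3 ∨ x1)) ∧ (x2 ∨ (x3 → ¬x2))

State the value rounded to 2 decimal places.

¬x3 = 1 − 0.29 = 0.71
x3 ∨ x1 = max(a, b) on (0.29, 0.61) = 0.61
¬x3 ∨ (x3 ∨ x1) = max(a, b) on (0.71, 0.61) = 0.71
¬(¬x3 ∨ (x3 ∨ x1)) = 1 − 0.71 = 0.29
¬x2 = 1 − 0.47 = 0.53
x3 → ¬x2  [Łukasiewicz: min(1, 1−a+b)] with a=0.29, b=0.53 → 1.00
x2 ∨ (x3 → ¬x2) = max(a, b) on (0.47, 1.00) = 1.00
¬(¬x3 ∨ (x3 ∨ x1)) ∧ (x2 ∨ (x3 → ¬x2)) = min(a, b) on (0.29, 1.00) = 0.29

0.29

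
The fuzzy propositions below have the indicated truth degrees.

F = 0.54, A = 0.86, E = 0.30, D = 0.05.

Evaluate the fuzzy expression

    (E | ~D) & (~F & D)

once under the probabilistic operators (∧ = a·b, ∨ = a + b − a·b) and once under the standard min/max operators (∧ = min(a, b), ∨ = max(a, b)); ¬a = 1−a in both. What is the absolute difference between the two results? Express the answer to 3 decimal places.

Under probabilistic:
  ~D = 1 − 0.0500 = 0.9500
  E | ~D = a + b − a·b on (0.3000, 0.9500) = 0.9650
  ~F = 1 − 0.5400 = 0.4600
  ~F & D = a·b on (0.4600, 0.0500) = 0.0230
  (E | ~D) & (~F & D) = a·b on (0.9650, 0.0230) = 0.0222
  → value = 0.0222
Under standard min/max:
  ~D = 1 − 0.05 = 0.95
  E | ~D = max(a, b) on (0.30, 0.95) = 0.95
  ~F = 1 − 0.54 = 0.46
  ~F & D = min(a, b) on (0.46, 0.05) = 0.05
  (E | ~D) & (~F & D) = min(a, b) on (0.95, 0.05) = 0.05
  → value = 0.0500
|0.0222 − 0.0500| = 0.028

0.028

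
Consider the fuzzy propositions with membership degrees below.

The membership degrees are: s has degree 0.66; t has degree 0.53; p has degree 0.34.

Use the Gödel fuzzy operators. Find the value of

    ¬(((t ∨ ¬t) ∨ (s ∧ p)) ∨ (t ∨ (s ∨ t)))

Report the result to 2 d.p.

0.34

¬t = 1 − 0.53 = 0.47
t ∨ ¬t = max(a, b) on (0.53, 0.47) = 0.53
s ∧ p = min(a, b) on (0.66, 0.34) = 0.34
(t ∨ ¬t) ∨ (s ∧ p) = max(a, b) on (0.53, 0.34) = 0.53
s ∨ t = max(a, b) on (0.66, 0.53) = 0.66
t ∨ (s ∨ t) = max(a, b) on (0.53, 0.66) = 0.66
((t ∨ ¬t) ∨ (s ∧ p)) ∨ (t ∨ (s ∨ t)) = max(a, b) on (0.53, 0.66) = 0.66
¬(((t ∨ ¬t) ∨ (s ∧ p)) ∨ (t ∨ (s ∨ t))) = 1 − 0.66 = 0.34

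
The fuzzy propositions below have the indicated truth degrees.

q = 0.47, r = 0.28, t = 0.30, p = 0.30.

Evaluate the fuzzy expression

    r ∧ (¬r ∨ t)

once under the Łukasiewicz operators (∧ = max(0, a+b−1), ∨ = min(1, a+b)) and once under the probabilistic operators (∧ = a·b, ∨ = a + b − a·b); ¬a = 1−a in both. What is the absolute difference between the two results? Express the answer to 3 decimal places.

Under Łukasiewicz:
  ¬r = 1 − 0.28 = 0.72
  ¬r ∨ t = min(1, a+b) on (0.72, 0.30) = 1.00
  r ∧ (¬r ∨ t) = max(0, a+b−1) on (0.28, 1.00) = 0.28
  → value = 0.2800
Under probabilistic:
  ¬r = 1 − 0.2800 = 0.7200
  ¬r ∨ t = a + b − a·b on (0.7200, 0.3000) = 0.8040
  r ∧ (¬r ∨ t) = a·b on (0.2800, 0.8040) = 0.2251
  → value = 0.2251
|0.2800 − 0.2251| = 0.055

0.055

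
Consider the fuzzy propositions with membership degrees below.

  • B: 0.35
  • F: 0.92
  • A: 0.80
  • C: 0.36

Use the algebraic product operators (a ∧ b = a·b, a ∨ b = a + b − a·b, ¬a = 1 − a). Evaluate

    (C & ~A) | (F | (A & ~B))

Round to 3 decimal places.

0.964

~A = 1 − 0.8000 = 0.2000
C & ~A = a·b on (0.3600, 0.2000) = 0.0720
~B = 1 − 0.3500 = 0.6500
A & ~B = a·b on (0.8000, 0.6500) = 0.5200
F | (A & ~B) = a + b − a·b on (0.9200, 0.5200) = 0.9616
(C & ~A) | (F | (A & ~B)) = a + b − a·b on (0.0720, 0.9616) = 0.9644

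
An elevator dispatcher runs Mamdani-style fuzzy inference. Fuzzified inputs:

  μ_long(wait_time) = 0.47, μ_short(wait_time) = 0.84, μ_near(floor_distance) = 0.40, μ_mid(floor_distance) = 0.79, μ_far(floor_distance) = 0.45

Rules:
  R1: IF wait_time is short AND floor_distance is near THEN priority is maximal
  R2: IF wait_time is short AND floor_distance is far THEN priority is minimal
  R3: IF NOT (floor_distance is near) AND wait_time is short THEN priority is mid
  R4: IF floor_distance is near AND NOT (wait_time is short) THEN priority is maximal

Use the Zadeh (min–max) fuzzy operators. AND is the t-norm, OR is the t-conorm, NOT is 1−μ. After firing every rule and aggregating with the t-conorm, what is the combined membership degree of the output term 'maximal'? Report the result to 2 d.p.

R1: short=0.84, near=0.40; AND[min(a, b)] → w = 0.40
R2: short=0.84, far=0.45; AND[min(a, b)] → w = 0.45
R3: ¬near=1−0.40=0.60, short=0.84; AND[min(a, b)] → w = 0.60
R4: near=0.40, ¬short=1−0.84=0.16; AND[min(a, b)] → w = 0.16
Rules with consequent 'maximal': {R1, R4} → strengths 0.40, 0.16
Aggregate via t-conorm [max(a, b)]: 0.40

0.40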